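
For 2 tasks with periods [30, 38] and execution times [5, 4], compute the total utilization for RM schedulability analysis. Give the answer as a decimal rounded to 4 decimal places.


Compute individual utilizations (exact fractions):
  Task 1: C/T = 5/30 = 1/6 (approx. 0.1667)
  Task 2: C/T = 4/38 = 2/19 (approx. 0.1053)
Total utilization U = 1/6 + 2/19 = 31/114
Rounded to 4 decimal places: U = 0.2719
RM (Liu & Layland) bound for 2 tasks = 0.828427; compare with U = 31/114 (approx. 0.271930)
U <= bound, so schedulable by RM sufficient condition.

0.2719


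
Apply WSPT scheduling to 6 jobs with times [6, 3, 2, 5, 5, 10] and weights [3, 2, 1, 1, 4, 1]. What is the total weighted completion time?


Compute p/w ratios and sort ascending (WSPT): [(5, 4), (3, 2), (6, 3), (2, 1), (5, 1), (10, 1)]
Compute weighted completion times:
  Job (p=5,w=4): C=5, w*C=4*5=20
  Job (p=3,w=2): C=8, w*C=2*8=16
  Job (p=6,w=3): C=14, w*C=3*14=42
  Job (p=2,w=1): C=16, w*C=1*16=16
  Job (p=5,w=1): C=21, w*C=1*21=21
  Job (p=10,w=1): C=31, w*C=1*31=31
Total weighted completion time = 146

146


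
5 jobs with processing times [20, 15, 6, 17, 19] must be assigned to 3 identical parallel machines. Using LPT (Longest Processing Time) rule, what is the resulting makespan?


Sort jobs in decreasing order (LPT): [20, 19, 17, 15, 6]
Assign each job to the least loaded machine:
  Machine 1: jobs [20], load = 20
  Machine 2: jobs [19, 6], load = 25
  Machine 3: jobs [17, 15], load = 32
Makespan = max load = 32

32


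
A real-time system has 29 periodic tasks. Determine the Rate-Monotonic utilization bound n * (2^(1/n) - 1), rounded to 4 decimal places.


Compute 2^(1/29) = 1.0241895602
Subtract 1: 1.0241895602 - 1 = 0.0241895602
Multiply by n: 29 * 0.0241895602 = 0.7014972458
Round to 4 dp: 0.7015

0.7015


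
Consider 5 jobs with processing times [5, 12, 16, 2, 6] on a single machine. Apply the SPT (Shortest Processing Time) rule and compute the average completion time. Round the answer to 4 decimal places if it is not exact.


Sort jobs by processing time (SPT order): [2, 5, 6, 12, 16]
Compute completion times sequentially:
  Job 1: processing = 2, completes at 2
  Job 2: processing = 5, completes at 7
  Job 3: processing = 6, completes at 13
  Job 4: processing = 12, completes at 25
  Job 5: processing = 16, completes at 41
Sum of completion times = 88
Average completion time = 88/5 = 17.6

17.6


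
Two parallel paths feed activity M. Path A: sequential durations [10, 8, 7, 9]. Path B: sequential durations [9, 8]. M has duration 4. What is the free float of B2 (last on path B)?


ES(B2) = sum of predecessors on chain B = 9
EF(B2) = ES + duration = 9 + 8 = 17
Successor of B2 is M. ES(M) = max(sum(A), sum(B)) = max(34, 17) = 34
Free float = ES(successor) - EF(current) = 34 - 17 = 17

17


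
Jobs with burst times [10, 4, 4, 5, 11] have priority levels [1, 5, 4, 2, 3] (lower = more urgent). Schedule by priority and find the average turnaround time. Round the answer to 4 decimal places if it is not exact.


Sort by priority (ascending = highest first):
Order: [(1, 10), (2, 5), (3, 11), (4, 4), (5, 4)]
Completion times:
  Priority 1, burst=10, C=10
  Priority 2, burst=5, C=15
  Priority 3, burst=11, C=26
  Priority 4, burst=4, C=30
  Priority 5, burst=4, C=34
Average turnaround = 115/5 = 23.0

23.0


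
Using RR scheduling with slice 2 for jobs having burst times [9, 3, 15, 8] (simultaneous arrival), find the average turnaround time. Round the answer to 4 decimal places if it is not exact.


Time quantum = 2
Execution trace:
  J1 runs 2 units, time = 2
  J2 runs 2 units, time = 4
  J3 runs 2 units, time = 6
  J4 runs 2 units, time = 8
  J1 runs 2 units, time = 10
  J2 runs 1 units, time = 11
  J3 runs 2 units, time = 13
  J4 runs 2 units, time = 15
  J1 runs 2 units, time = 17
  J3 runs 2 units, time = 19
  J4 runs 2 units, time = 21
  J1 runs 2 units, time = 23
  J3 runs 2 units, time = 25
  J4 runs 2 units, time = 27
  J1 runs 1 units, time = 28
  J3 runs 2 units, time = 30
  J3 runs 2 units, time = 32
  J3 runs 2 units, time = 34
  J3 runs 1 units, time = 35
Finish times: [28, 11, 35, 27]
Average turnaround = 101/4 = 25.25

25.25


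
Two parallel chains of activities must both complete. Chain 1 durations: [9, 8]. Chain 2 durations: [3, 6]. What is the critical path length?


Path A total = 9 + 8 = 17
Path B total = 3 + 6 = 9
Critical path = longest path = max(17, 9) = 17

17


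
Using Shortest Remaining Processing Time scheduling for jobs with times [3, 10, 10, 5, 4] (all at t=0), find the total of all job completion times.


Since all jobs arrive at t=0, SRPT equals SPT ordering.
SPT order: [3, 4, 5, 10, 10]
Completion times:
  Job 1: p=3, C=3
  Job 2: p=4, C=7
  Job 3: p=5, C=12
  Job 4: p=10, C=22
  Job 5: p=10, C=32
Total completion time = 3 + 7 + 12 + 22 + 32 = 76

76


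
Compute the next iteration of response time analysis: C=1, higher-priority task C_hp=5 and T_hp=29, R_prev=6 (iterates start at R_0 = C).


R_next = C + ceil(R_prev / T_hp) * C_hp
ceil(6 / 29) = ceil(0.2069) = 1
Interference = 1 * 5 = 5
R_next = 1 + 5 = 6
R_next = R_prev, so the iteration has converged (response time = 6).

6


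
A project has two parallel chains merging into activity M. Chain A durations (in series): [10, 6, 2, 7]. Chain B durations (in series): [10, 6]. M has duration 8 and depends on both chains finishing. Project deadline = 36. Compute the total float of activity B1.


Forward pass: ES(B1) = sum of predecessors on chain B = 0
EF = ES + duration = 0 + 10 = 10
Backward pass: LF(M) = deadline = 36; LS(M) = 36 - 8 = 28
LF(B1) = LS(M) - sum(successors on chain B) = 28 - 6 = 22
LS = LF - duration = 22 - 10 = 12
Total float = LS - ES = 12 - 0 = 12

12


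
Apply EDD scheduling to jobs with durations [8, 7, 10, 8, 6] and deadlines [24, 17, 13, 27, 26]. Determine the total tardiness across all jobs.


Sort by due date (EDD order): [(10, 13), (7, 17), (8, 24), (6, 26), (8, 27)]
Compute completion times and tardiness:
  Job 1: p=10, d=13, C=10, tardiness=max(0,10-13)=0
  Job 2: p=7, d=17, C=17, tardiness=max(0,17-17)=0
  Job 3: p=8, d=24, C=25, tardiness=max(0,25-24)=1
  Job 4: p=6, d=26, C=31, tardiness=max(0,31-26)=5
  Job 5: p=8, d=27, C=39, tardiness=max(0,39-27)=12
Total tardiness = 18

18


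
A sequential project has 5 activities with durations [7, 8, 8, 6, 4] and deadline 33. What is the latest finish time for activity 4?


LF(activity 4) = deadline - sum of successor durations
Successors: activities 5 through 5 with durations [4]
Sum of successor durations = 4
LF = 33 - 4 = 29

29


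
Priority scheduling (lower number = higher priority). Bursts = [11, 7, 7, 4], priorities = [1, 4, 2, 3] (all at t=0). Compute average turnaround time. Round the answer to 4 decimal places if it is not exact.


Sort by priority (ascending = highest first):
Order: [(1, 11), (2, 7), (3, 4), (4, 7)]
Completion times:
  Priority 1, burst=11, C=11
  Priority 2, burst=7, C=18
  Priority 3, burst=4, C=22
  Priority 4, burst=7, C=29
Average turnaround = 80/4 = 20.0

20.0


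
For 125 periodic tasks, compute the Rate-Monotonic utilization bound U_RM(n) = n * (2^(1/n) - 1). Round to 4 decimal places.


Compute 2^(1/125) = 1.0055605804
Subtract 1: 1.0055605804 - 1 = 0.0055605804
Multiply by n: 125 * 0.0055605804 = 0.6950725500
Round to 4 dp: 0.6951

0.6951


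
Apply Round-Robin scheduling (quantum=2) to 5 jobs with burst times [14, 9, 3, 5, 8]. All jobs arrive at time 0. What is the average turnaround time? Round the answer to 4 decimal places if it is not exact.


Time quantum = 2
Execution trace:
  J1 runs 2 units, time = 2
  J2 runs 2 units, time = 4
  J3 runs 2 units, time = 6
  J4 runs 2 units, time = 8
  J5 runs 2 units, time = 10
  J1 runs 2 units, time = 12
  J2 runs 2 units, time = 14
  J3 runs 1 units, time = 15
  J4 runs 2 units, time = 17
  J5 runs 2 units, time = 19
  J1 runs 2 units, time = 21
  J2 runs 2 units, time = 23
  J4 runs 1 units, time = 24
  J5 runs 2 units, time = 26
  J1 runs 2 units, time = 28
  J2 runs 2 units, time = 30
  J5 runs 2 units, time = 32
  J1 runs 2 units, time = 34
  J2 runs 1 units, time = 35
  J1 runs 2 units, time = 37
  J1 runs 2 units, time = 39
Finish times: [39, 35, 15, 24, 32]
Average turnaround = 145/5 = 29.0

29.0


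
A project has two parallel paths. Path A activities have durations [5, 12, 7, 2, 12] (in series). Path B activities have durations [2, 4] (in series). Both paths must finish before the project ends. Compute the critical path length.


Path A total = 5 + 12 + 7 + 2 + 12 = 38
Path B total = 2 + 4 = 6
Critical path = longest path = max(38, 6) = 38

38


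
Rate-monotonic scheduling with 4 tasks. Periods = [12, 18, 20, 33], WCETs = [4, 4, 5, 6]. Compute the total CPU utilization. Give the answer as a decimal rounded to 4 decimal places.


Compute individual utilizations (exact fractions):
  Task 1: C/T = 4/12 = 1/3 (approx. 0.3333)
  Task 2: C/T = 4/18 = 2/9 (approx. 0.2222)
  Task 3: C/T = 5/20 = 1/4 (approx. 0.25)
  Task 4: C/T = 6/33 = 2/11 (approx. 0.1818)
Total utilization U = 1/3 + 2/9 + 1/4 + 2/11 = 391/396
Rounded to 4 decimal places: U = 0.9874
RM (Liu & Layland) bound for 4 tasks = 0.756828; compare with U = 391/396 (approx. 0.987374)
bound < U <= 1, so the RM sufficient condition is not met (inconclusive; an exact test such as response-time analysis is needed).

0.9874


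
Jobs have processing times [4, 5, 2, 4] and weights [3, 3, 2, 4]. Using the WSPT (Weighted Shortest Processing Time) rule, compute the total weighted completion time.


Compute p/w ratios and sort ascending (WSPT): [(2, 2), (4, 4), (4, 3), (5, 3)]
Compute weighted completion times:
  Job (p=2,w=2): C=2, w*C=2*2=4
  Job (p=4,w=4): C=6, w*C=4*6=24
  Job (p=4,w=3): C=10, w*C=3*10=30
  Job (p=5,w=3): C=15, w*C=3*15=45
Total weighted completion time = 103

103


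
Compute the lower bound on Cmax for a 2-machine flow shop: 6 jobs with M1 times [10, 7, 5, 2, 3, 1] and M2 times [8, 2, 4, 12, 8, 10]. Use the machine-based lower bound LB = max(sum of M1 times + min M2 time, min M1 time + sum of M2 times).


LB1 = sum(M1 times) + min(M2 times) = 28 + 2 = 30
LB2 = min(M1 times) + sum(M2 times) = 1 + 44 = 45
Lower bound = max(LB1, LB2) = max(30, 45) = 45

45


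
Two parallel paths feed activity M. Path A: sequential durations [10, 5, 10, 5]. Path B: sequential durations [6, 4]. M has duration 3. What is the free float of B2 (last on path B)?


ES(B2) = sum of predecessors on chain B = 6
EF(B2) = ES + duration = 6 + 4 = 10
Successor of B2 is M. ES(M) = max(sum(A), sum(B)) = max(30, 10) = 30
Free float = ES(successor) - EF(current) = 30 - 10 = 20

20


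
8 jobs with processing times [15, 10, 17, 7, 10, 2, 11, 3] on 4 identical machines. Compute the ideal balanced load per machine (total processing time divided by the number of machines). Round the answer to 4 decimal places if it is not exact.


Total processing time = 15 + 10 + 17 + 7 + 10 + 2 + 11 + 3 = 75
Number of machines = 4
Ideal balanced load = 75 / 4 = 18.75

18.75


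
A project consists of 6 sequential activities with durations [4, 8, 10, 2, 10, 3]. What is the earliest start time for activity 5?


Activity 5 starts after activities 1 through 4 complete.
Predecessor durations: [4, 8, 10, 2]
ES = 4 + 8 + 10 + 2 = 24

24


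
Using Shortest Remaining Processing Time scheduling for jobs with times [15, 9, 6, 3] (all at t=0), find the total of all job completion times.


Since all jobs arrive at t=0, SRPT equals SPT ordering.
SPT order: [3, 6, 9, 15]
Completion times:
  Job 1: p=3, C=3
  Job 2: p=6, C=9
  Job 3: p=9, C=18
  Job 4: p=15, C=33
Total completion time = 3 + 9 + 18 + 33 = 63

63


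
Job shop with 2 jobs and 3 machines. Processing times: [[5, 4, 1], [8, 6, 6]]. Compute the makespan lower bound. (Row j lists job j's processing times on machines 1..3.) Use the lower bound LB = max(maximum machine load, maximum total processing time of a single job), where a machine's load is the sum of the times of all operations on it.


Machine loads:
  Machine 1: 5 + 8 = 13
  Machine 2: 4 + 6 = 10
  Machine 3: 1 + 6 = 7
Max machine load = 13
Job totals:
  Job 1: 10
  Job 2: 20
Max job total = 20
Lower bound = max(13, 20) = 20

20


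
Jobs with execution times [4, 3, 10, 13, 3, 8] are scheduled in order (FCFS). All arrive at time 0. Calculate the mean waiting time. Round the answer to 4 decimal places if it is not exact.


FCFS order (as given): [4, 3, 10, 13, 3, 8]
Waiting times:
  Job 1: wait = 0
  Job 2: wait = 4
  Job 3: wait = 7
  Job 4: wait = 17
  Job 5: wait = 30
  Job 6: wait = 33
Sum of waiting times = 91
Average waiting time = 91/6 = 15.1667

15.1667


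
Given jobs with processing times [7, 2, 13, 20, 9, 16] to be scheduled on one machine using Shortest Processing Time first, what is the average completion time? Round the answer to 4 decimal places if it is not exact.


Sort jobs by processing time (SPT order): [2, 7, 9, 13, 16, 20]
Compute completion times sequentially:
  Job 1: processing = 2, completes at 2
  Job 2: processing = 7, completes at 9
  Job 3: processing = 9, completes at 18
  Job 4: processing = 13, completes at 31
  Job 5: processing = 16, completes at 47
  Job 6: processing = 20, completes at 67
Sum of completion times = 174
Average completion time = 174/6 = 29.0

29.0


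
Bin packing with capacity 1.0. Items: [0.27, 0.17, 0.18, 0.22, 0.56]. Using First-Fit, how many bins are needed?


Place items sequentially using First-Fit:
  Item 0.27 -> new Bin 1
  Item 0.17 -> Bin 1 (now 0.44)
  Item 0.18 -> Bin 1 (now 0.62)
  Item 0.22 -> Bin 1 (now 0.84)
  Item 0.56 -> new Bin 2
Total bins used = 2

2


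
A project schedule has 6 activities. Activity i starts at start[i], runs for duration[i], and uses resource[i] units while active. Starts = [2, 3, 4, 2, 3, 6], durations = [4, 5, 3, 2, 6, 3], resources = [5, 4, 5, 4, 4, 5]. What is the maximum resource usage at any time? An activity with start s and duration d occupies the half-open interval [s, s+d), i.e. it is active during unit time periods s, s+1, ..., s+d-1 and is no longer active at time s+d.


Each activity i is active on [start_i, start_i + duration_i).
Compute total resource usage per time slot:
  t=0: active resources = [], total = 0
  t=1: active resources = [], total = 0
  t=2: active resources = [5, 4], total = 9
  t=3: active resources = [5, 4, 4, 4], total = 17
  t=4: active resources = [5, 4, 5, 4], total = 18
  t=5: active resources = [5, 4, 5, 4], total = 18
  t=6: active resources = [4, 5, 4, 5], total = 18
  t=7: active resources = [4, 4, 5], total = 13
  t=8: active resources = [4, 5], total = 9
Peak resource demand = 18

18


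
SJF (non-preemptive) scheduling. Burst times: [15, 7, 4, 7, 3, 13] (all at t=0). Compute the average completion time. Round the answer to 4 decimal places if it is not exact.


SJF order (ascending): [3, 4, 7, 7, 13, 15]
Completion times:
  Job 1: burst=3, C=3
  Job 2: burst=4, C=7
  Job 3: burst=7, C=14
  Job 4: burst=7, C=21
  Job 5: burst=13, C=34
  Job 6: burst=15, C=49
Average completion = 128/6 = 21.3333

21.3333


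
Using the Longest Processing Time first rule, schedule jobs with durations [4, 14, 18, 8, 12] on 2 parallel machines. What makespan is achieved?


Sort jobs in decreasing order (LPT): [18, 14, 12, 8, 4]
Assign each job to the least loaded machine:
  Machine 1: jobs [18, 8, 4], load = 30
  Machine 2: jobs [14, 12], load = 26
Makespan = max load = 30

30


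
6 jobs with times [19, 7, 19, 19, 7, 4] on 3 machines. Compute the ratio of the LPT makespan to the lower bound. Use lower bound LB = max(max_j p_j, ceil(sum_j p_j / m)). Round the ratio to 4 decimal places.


LPT order: [19, 19, 19, 7, 7, 4]
Machine loads after assignment: [26, 26, 23]
LPT makespan = 26
Lower bound = max(max_job, ceil(total/3)) = max(19, 25) = 25
Ratio = 26 / 25 = 1.04

1.04


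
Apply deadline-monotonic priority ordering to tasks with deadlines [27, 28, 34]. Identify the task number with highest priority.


Sort tasks by relative deadline (ascending):
  Task 1: deadline = 27
  Task 2: deadline = 28
  Task 3: deadline = 34
Priority order (highest first): [1, 2, 3]
Highest priority task = 1

1


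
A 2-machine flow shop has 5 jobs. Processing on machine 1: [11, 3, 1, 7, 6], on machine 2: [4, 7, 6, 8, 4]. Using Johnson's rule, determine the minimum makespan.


Apply Johnson's rule:
  Group 1 (a <= b): [(3, 1, 6), (2, 3, 7), (4, 7, 8)]
  Group 2 (a > b): [(1, 11, 4), (5, 6, 4)]
Optimal job order: [3, 2, 4, 1, 5]
Schedule:
  Job 3: M1 done at 1, M2 done at 7
  Job 2: M1 done at 4, M2 done at 14
  Job 4: M1 done at 11, M2 done at 22
  Job 1: M1 done at 22, M2 done at 26
  Job 5: M1 done at 28, M2 done at 32
Makespan = 32

32


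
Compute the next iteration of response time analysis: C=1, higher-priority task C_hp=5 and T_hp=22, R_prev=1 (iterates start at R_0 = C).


R_next = C + ceil(R_prev / T_hp) * C_hp
ceil(1 / 22) = ceil(0.0455) = 1
Interference = 1 * 5 = 5
R_next = 1 + 5 = 6

6


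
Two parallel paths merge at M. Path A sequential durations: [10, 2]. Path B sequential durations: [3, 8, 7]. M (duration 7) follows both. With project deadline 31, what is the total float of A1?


Forward pass: ES(A1) = sum of predecessors on chain A = 0
EF = ES + duration = 0 + 10 = 10
Backward pass: LF(M) = deadline = 31; LS(M) = 31 - 7 = 24
LF(A1) = LS(M) - sum(successors on chain A) = 24 - 2 = 22
LS = LF - duration = 22 - 10 = 12
Total float = LS - ES = 12 - 0 = 12

12


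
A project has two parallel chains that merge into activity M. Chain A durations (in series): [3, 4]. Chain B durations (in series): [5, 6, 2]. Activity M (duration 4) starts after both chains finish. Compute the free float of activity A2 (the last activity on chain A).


ES(A2) = sum of predecessors on chain A = 3
EF(A2) = ES + duration = 3 + 4 = 7
Successor of A2 is M. ES(M) = max(sum(A), sum(B)) = max(7, 13) = 13
Free float = ES(successor) - EF(current) = 13 - 7 = 6

6


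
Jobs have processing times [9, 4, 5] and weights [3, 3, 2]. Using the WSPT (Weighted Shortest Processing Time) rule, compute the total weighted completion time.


Compute p/w ratios and sort ascending (WSPT): [(4, 3), (5, 2), (9, 3)]
Compute weighted completion times:
  Job (p=4,w=3): C=4, w*C=3*4=12
  Job (p=5,w=2): C=9, w*C=2*9=18
  Job (p=9,w=3): C=18, w*C=3*18=54
Total weighted completion time = 84

84


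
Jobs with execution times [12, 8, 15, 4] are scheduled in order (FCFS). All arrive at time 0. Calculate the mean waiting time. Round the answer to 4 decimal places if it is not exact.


FCFS order (as given): [12, 8, 15, 4]
Waiting times:
  Job 1: wait = 0
  Job 2: wait = 12
  Job 3: wait = 20
  Job 4: wait = 35
Sum of waiting times = 67
Average waiting time = 67/4 = 16.75

16.75


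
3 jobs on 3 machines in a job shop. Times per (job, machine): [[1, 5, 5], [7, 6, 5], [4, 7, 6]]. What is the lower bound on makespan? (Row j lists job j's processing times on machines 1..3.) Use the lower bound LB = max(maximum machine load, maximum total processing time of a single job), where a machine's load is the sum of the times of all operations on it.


Machine loads:
  Machine 1: 1 + 7 + 4 = 12
  Machine 2: 5 + 6 + 7 = 18
  Machine 3: 5 + 5 + 6 = 16
Max machine load = 18
Job totals:
  Job 1: 11
  Job 2: 18
  Job 3: 17
Max job total = 18
Lower bound = max(18, 18) = 18

18


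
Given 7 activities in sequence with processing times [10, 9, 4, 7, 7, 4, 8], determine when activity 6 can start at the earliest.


Activity 6 starts after activities 1 through 5 complete.
Predecessor durations: [10, 9, 4, 7, 7]
ES = 10 + 9 + 4 + 7 + 7 = 37

37


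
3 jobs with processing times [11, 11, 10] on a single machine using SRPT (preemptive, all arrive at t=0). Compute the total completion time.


Since all jobs arrive at t=0, SRPT equals SPT ordering.
SPT order: [10, 11, 11]
Completion times:
  Job 1: p=10, C=10
  Job 2: p=11, C=21
  Job 3: p=11, C=32
Total completion time = 10 + 21 + 32 = 63

63


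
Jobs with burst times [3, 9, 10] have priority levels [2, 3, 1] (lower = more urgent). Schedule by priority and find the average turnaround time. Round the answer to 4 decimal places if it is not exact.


Sort by priority (ascending = highest first):
Order: [(1, 10), (2, 3), (3, 9)]
Completion times:
  Priority 1, burst=10, C=10
  Priority 2, burst=3, C=13
  Priority 3, burst=9, C=22
Average turnaround = 45/3 = 15.0

15.0


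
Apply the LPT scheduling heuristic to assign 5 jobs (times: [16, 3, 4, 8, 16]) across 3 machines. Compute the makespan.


Sort jobs in decreasing order (LPT): [16, 16, 8, 4, 3]
Assign each job to the least loaded machine:
  Machine 1: jobs [16], load = 16
  Machine 2: jobs [16], load = 16
  Machine 3: jobs [8, 4, 3], load = 15
Makespan = max load = 16

16


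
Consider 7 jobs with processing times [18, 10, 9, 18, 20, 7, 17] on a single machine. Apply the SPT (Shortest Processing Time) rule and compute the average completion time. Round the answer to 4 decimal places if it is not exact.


Sort jobs by processing time (SPT order): [7, 9, 10, 17, 18, 18, 20]
Compute completion times sequentially:
  Job 1: processing = 7, completes at 7
  Job 2: processing = 9, completes at 16
  Job 3: processing = 10, completes at 26
  Job 4: processing = 17, completes at 43
  Job 5: processing = 18, completes at 61
  Job 6: processing = 18, completes at 79
  Job 7: processing = 20, completes at 99
Sum of completion times = 331
Average completion time = 331/7 = 47.2857

47.2857


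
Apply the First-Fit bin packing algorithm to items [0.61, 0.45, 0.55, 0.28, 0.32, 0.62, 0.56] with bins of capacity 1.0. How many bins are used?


Place items sequentially using First-Fit:
  Item 0.61 -> new Bin 1
  Item 0.45 -> new Bin 2
  Item 0.55 -> Bin 2 (now 1.0)
  Item 0.28 -> Bin 1 (now 0.89)
  Item 0.32 -> new Bin 3
  Item 0.62 -> Bin 3 (now 0.94)
  Item 0.56 -> new Bin 4
Total bins used = 4

4


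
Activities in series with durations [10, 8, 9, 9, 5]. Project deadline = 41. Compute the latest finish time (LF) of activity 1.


LF(activity 1) = deadline - sum of successor durations
Successors: activities 2 through 5 with durations [8, 9, 9, 5]
Sum of successor durations = 31
LF = 41 - 31 = 10

10


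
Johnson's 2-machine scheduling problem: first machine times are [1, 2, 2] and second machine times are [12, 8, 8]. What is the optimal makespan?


Apply Johnson's rule:
  Group 1 (a <= b): [(1, 1, 12), (2, 2, 8), (3, 2, 8)]
  Group 2 (a > b): []
Optimal job order: [1, 2, 3]
Schedule:
  Job 1: M1 done at 1, M2 done at 13
  Job 2: M1 done at 3, M2 done at 21
  Job 3: M1 done at 5, M2 done at 29
Makespan = 29

29


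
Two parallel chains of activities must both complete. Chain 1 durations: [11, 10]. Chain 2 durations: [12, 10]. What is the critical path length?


Path A total = 11 + 10 = 21
Path B total = 12 + 10 = 22
Critical path = longest path = max(21, 22) = 22

22


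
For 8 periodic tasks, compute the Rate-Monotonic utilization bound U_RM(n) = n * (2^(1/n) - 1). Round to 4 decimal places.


Compute 2^(1/8) = 1.0905077327
Subtract 1: 1.0905077327 - 1 = 0.0905077327
Multiply by n: 8 * 0.0905077327 = 0.7240618616
Round to 4 dp: 0.7241

0.7241


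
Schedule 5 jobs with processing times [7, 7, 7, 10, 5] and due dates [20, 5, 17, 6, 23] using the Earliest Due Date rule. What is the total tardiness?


Sort by due date (EDD order): [(7, 5), (10, 6), (7, 17), (7, 20), (5, 23)]
Compute completion times and tardiness:
  Job 1: p=7, d=5, C=7, tardiness=max(0,7-5)=2
  Job 2: p=10, d=6, C=17, tardiness=max(0,17-6)=11
  Job 3: p=7, d=17, C=24, tardiness=max(0,24-17)=7
  Job 4: p=7, d=20, C=31, tardiness=max(0,31-20)=11
  Job 5: p=5, d=23, C=36, tardiness=max(0,36-23)=13
Total tardiness = 44

44


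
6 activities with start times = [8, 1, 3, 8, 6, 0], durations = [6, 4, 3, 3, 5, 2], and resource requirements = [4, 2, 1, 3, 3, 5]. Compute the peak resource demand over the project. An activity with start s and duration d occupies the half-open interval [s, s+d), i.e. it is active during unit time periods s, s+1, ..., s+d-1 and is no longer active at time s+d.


Each activity i is active on [start_i, start_i + duration_i).
Compute total resource usage per time slot:
  t=0: active resources = [5], total = 5
  t=1: active resources = [2, 5], total = 7
  t=2: active resources = [2], total = 2
  t=3: active resources = [2, 1], total = 3
  t=4: active resources = [2, 1], total = 3
  t=5: active resources = [1], total = 1
  t=6: active resources = [3], total = 3
  t=7: active resources = [3], total = 3
  t=8: active resources = [4, 3, 3], total = 10
  t=9: active resources = [4, 3, 3], total = 10
  t=10: active resources = [4, 3, 3], total = 10
  t=11: active resources = [4], total = 4
  t=12: active resources = [4], total = 4
  t=13: active resources = [4], total = 4
Peak resource demand = 10

10


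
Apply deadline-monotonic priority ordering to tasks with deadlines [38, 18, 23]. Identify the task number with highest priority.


Sort tasks by relative deadline (ascending):
  Task 2: deadline = 18
  Task 3: deadline = 23
  Task 1: deadline = 38
Priority order (highest first): [2, 3, 1]
Highest priority task = 2

2


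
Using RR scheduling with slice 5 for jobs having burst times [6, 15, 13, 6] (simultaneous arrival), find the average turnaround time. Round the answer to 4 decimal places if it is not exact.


Time quantum = 5
Execution trace:
  J1 runs 5 units, time = 5
  J2 runs 5 units, time = 10
  J3 runs 5 units, time = 15
  J4 runs 5 units, time = 20
  J1 runs 1 units, time = 21
  J2 runs 5 units, time = 26
  J3 runs 5 units, time = 31
  J4 runs 1 units, time = 32
  J2 runs 5 units, time = 37
  J3 runs 3 units, time = 40
Finish times: [21, 37, 40, 32]
Average turnaround = 130/4 = 32.5

32.5


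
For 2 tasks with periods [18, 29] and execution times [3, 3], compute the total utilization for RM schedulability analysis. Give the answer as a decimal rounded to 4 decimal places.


Compute individual utilizations (exact fractions):
  Task 1: C/T = 3/18 = 1/6 (approx. 0.1667)
  Task 2: C/T = 3/29 (approx. 0.1034)
Total utilization U = 1/6 + 3/29 = 47/174
Rounded to 4 decimal places: U = 0.2701
RM (Liu & Layland) bound for 2 tasks = 0.828427; compare with U = 47/174 (approx. 0.270115)
U <= bound, so schedulable by RM sufficient condition.

0.2701


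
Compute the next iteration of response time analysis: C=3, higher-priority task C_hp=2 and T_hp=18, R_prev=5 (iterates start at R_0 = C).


R_next = C + ceil(R_prev / T_hp) * C_hp
ceil(5 / 18) = ceil(0.2778) = 1
Interference = 1 * 2 = 2
R_next = 3 + 2 = 5
R_next = R_prev, so the iteration has converged (response time = 5).

5


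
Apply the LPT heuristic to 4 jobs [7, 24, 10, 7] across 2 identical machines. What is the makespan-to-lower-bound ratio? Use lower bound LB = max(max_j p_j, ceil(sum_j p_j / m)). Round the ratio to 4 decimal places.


LPT order: [24, 10, 7, 7]
Machine loads after assignment: [24, 24]
LPT makespan = 24
Lower bound = max(max_job, ceil(total/2)) = max(24, 24) = 24
Ratio = 24 / 24 = 1.0

1.0


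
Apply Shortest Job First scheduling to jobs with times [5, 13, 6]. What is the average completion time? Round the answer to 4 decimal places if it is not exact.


SJF order (ascending): [5, 6, 13]
Completion times:
  Job 1: burst=5, C=5
  Job 2: burst=6, C=11
  Job 3: burst=13, C=24
Average completion = 40/3 = 13.3333

13.3333


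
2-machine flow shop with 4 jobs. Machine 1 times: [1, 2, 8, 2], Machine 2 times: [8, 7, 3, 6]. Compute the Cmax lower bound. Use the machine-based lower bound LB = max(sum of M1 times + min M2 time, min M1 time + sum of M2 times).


LB1 = sum(M1 times) + min(M2 times) = 13 + 3 = 16
LB2 = min(M1 times) + sum(M2 times) = 1 + 24 = 25
Lower bound = max(LB1, LB2) = max(16, 25) = 25

25


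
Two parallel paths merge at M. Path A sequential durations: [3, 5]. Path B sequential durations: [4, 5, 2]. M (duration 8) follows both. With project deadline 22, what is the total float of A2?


Forward pass: ES(A2) = sum of predecessors on chain A = 3
EF = ES + duration = 3 + 5 = 8
Backward pass: LF(M) = deadline = 22; LS(M) = 22 - 8 = 14
LF(A2) = LS(M) - sum(successors on chain A) = 14 - 0 = 14
LS = LF - duration = 14 - 5 = 9
Total float = LS - ES = 9 - 3 = 6

6


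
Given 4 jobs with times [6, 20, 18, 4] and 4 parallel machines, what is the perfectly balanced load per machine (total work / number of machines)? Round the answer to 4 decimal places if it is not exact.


Total processing time = 6 + 20 + 18 + 4 = 48
Number of machines = 4
Ideal balanced load = 48 / 4 = 12.0

12.0


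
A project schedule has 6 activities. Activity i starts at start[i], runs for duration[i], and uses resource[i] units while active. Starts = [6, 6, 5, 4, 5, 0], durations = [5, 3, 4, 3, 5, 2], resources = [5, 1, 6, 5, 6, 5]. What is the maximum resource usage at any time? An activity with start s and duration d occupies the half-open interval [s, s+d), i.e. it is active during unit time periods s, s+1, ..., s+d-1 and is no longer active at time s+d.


Each activity i is active on [start_i, start_i + duration_i).
Compute total resource usage per time slot:
  t=0: active resources = [5], total = 5
  t=1: active resources = [5], total = 5
  t=2: active resources = [], total = 0
  t=3: active resources = [], total = 0
  t=4: active resources = [5], total = 5
  t=5: active resources = [6, 5, 6], total = 17
  t=6: active resources = [5, 1, 6, 5, 6], total = 23
  t=7: active resources = [5, 1, 6, 6], total = 18
  t=8: active resources = [5, 1, 6, 6], total = 18
  t=9: active resources = [5, 6], total = 11
  t=10: active resources = [5], total = 5
Peak resource demand = 23

23


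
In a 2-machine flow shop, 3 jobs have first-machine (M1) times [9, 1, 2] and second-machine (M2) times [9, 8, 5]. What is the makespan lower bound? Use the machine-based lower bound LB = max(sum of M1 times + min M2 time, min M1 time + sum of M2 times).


LB1 = sum(M1 times) + min(M2 times) = 12 + 5 = 17
LB2 = min(M1 times) + sum(M2 times) = 1 + 22 = 23
Lower bound = max(LB1, LB2) = max(17, 23) = 23

23


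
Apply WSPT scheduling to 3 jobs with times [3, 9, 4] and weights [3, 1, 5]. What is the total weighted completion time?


Compute p/w ratios and sort ascending (WSPT): [(4, 5), (3, 3), (9, 1)]
Compute weighted completion times:
  Job (p=4,w=5): C=4, w*C=5*4=20
  Job (p=3,w=3): C=7, w*C=3*7=21
  Job (p=9,w=1): C=16, w*C=1*16=16
Total weighted completion time = 57

57


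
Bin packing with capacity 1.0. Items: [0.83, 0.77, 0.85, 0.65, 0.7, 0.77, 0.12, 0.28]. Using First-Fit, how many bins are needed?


Place items sequentially using First-Fit:
  Item 0.83 -> new Bin 1
  Item 0.77 -> new Bin 2
  Item 0.85 -> new Bin 3
  Item 0.65 -> new Bin 4
  Item 0.7 -> new Bin 5
  Item 0.77 -> new Bin 6
  Item 0.12 -> Bin 1 (now 0.95)
  Item 0.28 -> Bin 4 (now 0.93)
Total bins used = 6

6


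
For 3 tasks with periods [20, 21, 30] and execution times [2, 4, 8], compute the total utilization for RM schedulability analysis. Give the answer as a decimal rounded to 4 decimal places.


Compute individual utilizations (exact fractions):
  Task 1: C/T = 2/20 = 1/10 (approx. 0.1)
  Task 2: C/T = 4/21 (approx. 0.1905)
  Task 3: C/T = 8/30 = 4/15 (approx. 0.2667)
Total utilization U = 1/10 + 4/21 + 4/15 = 39/70
Rounded to 4 decimal places: U = 0.5571
RM (Liu & Layland) bound for 3 tasks = 0.779763; compare with U = 39/70 (approx. 0.557143)
U <= bound, so schedulable by RM sufficient condition.

0.5571


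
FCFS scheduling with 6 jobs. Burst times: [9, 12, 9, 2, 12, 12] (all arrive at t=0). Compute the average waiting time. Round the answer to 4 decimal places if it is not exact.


FCFS order (as given): [9, 12, 9, 2, 12, 12]
Waiting times:
  Job 1: wait = 0
  Job 2: wait = 9
  Job 3: wait = 21
  Job 4: wait = 30
  Job 5: wait = 32
  Job 6: wait = 44
Sum of waiting times = 136
Average waiting time = 136/6 = 22.6667

22.6667


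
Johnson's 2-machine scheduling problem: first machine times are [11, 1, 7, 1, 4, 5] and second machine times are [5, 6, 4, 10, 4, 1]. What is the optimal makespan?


Apply Johnson's rule:
  Group 1 (a <= b): [(2, 1, 6), (4, 1, 10), (5, 4, 4)]
  Group 2 (a > b): [(1, 11, 5), (3, 7, 4), (6, 5, 1)]
Optimal job order: [2, 4, 5, 1, 3, 6]
Schedule:
  Job 2: M1 done at 1, M2 done at 7
  Job 4: M1 done at 2, M2 done at 17
  Job 5: M1 done at 6, M2 done at 21
  Job 1: M1 done at 17, M2 done at 26
  Job 3: M1 done at 24, M2 done at 30
  Job 6: M1 done at 29, M2 done at 31
Makespan = 31

31


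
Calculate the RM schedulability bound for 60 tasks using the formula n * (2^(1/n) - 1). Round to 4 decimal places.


Compute 2^(1/60) = 1.0116194403
Subtract 1: 1.0116194403 - 1 = 0.0116194403
Multiply by n: 60 * 0.0116194403 = 0.6971664180
Round to 4 dp: 0.6972

0.6972


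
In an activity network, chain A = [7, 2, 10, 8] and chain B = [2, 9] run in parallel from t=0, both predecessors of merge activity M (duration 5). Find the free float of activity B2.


ES(B2) = sum of predecessors on chain B = 2
EF(B2) = ES + duration = 2 + 9 = 11
Successor of B2 is M. ES(M) = max(sum(A), sum(B)) = max(27, 11) = 27
Free float = ES(successor) - EF(current) = 27 - 11 = 16

16


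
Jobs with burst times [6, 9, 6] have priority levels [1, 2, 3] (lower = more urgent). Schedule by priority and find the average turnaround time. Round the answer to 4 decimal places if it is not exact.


Sort by priority (ascending = highest first):
Order: [(1, 6), (2, 9), (3, 6)]
Completion times:
  Priority 1, burst=6, C=6
  Priority 2, burst=9, C=15
  Priority 3, burst=6, C=21
Average turnaround = 42/3 = 14.0

14.0


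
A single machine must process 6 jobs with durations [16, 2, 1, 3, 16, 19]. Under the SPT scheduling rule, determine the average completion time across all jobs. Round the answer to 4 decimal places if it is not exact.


Sort jobs by processing time (SPT order): [1, 2, 3, 16, 16, 19]
Compute completion times sequentially:
  Job 1: processing = 1, completes at 1
  Job 2: processing = 2, completes at 3
  Job 3: processing = 3, completes at 6
  Job 4: processing = 16, completes at 22
  Job 5: processing = 16, completes at 38
  Job 6: processing = 19, completes at 57
Sum of completion times = 127
Average completion time = 127/6 = 21.1667

21.1667


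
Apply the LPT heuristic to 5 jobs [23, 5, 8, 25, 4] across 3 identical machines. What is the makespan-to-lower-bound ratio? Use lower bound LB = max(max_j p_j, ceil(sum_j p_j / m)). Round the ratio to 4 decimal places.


LPT order: [25, 23, 8, 5, 4]
Machine loads after assignment: [25, 23, 17]
LPT makespan = 25
Lower bound = max(max_job, ceil(total/3)) = max(25, 22) = 25
Ratio = 25 / 25 = 1.0

1.0


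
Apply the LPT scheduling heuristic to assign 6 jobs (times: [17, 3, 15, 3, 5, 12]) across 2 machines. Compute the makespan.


Sort jobs in decreasing order (LPT): [17, 15, 12, 5, 3, 3]
Assign each job to the least loaded machine:
  Machine 1: jobs [17, 5, 3, 3], load = 28
  Machine 2: jobs [15, 12], load = 27
Makespan = max load = 28

28


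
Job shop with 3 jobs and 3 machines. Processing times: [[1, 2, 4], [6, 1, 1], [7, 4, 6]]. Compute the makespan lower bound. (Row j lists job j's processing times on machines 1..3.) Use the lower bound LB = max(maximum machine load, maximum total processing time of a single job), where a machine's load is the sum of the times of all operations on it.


Machine loads:
  Machine 1: 1 + 6 + 7 = 14
  Machine 2: 2 + 1 + 4 = 7
  Machine 3: 4 + 1 + 6 = 11
Max machine load = 14
Job totals:
  Job 1: 7
  Job 2: 8
  Job 3: 17
Max job total = 17
Lower bound = max(14, 17) = 17

17


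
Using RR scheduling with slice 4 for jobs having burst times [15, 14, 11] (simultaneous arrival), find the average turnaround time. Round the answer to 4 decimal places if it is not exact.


Time quantum = 4
Execution trace:
  J1 runs 4 units, time = 4
  J2 runs 4 units, time = 8
  J3 runs 4 units, time = 12
  J1 runs 4 units, time = 16
  J2 runs 4 units, time = 20
  J3 runs 4 units, time = 24
  J1 runs 4 units, time = 28
  J2 runs 4 units, time = 32
  J3 runs 3 units, time = 35
  J1 runs 3 units, time = 38
  J2 runs 2 units, time = 40
Finish times: [38, 40, 35]
Average turnaround = 113/3 = 37.6667

37.6667


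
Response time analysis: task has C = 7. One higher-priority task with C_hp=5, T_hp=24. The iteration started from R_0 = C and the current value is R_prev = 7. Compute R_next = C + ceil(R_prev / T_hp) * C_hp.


R_next = C + ceil(R_prev / T_hp) * C_hp
ceil(7 / 24) = ceil(0.2917) = 1
Interference = 1 * 5 = 5
R_next = 7 + 5 = 12

12


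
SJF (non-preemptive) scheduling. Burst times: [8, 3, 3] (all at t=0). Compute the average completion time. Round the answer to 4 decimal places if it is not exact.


SJF order (ascending): [3, 3, 8]
Completion times:
  Job 1: burst=3, C=3
  Job 2: burst=3, C=6
  Job 3: burst=8, C=14
Average completion = 23/3 = 7.6667

7.6667


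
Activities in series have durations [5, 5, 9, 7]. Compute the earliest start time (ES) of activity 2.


Activity 2 starts after activities 1 through 1 complete.
Predecessor durations: [5]
ES = 5 = 5

5


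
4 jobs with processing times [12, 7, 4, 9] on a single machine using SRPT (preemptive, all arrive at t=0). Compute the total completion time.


Since all jobs arrive at t=0, SRPT equals SPT ordering.
SPT order: [4, 7, 9, 12]
Completion times:
  Job 1: p=4, C=4
  Job 2: p=7, C=11
  Job 3: p=9, C=20
  Job 4: p=12, C=32
Total completion time = 4 + 11 + 20 + 32 = 67

67


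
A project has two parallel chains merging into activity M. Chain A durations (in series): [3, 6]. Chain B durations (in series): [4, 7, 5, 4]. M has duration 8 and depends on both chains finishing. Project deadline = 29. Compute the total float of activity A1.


Forward pass: ES(A1) = sum of predecessors on chain A = 0
EF = ES + duration = 0 + 3 = 3
Backward pass: LF(M) = deadline = 29; LS(M) = 29 - 8 = 21
LF(A1) = LS(M) - sum(successors on chain A) = 21 - 6 = 15
LS = LF - duration = 15 - 3 = 12
Total float = LS - ES = 12 - 0 = 12

12


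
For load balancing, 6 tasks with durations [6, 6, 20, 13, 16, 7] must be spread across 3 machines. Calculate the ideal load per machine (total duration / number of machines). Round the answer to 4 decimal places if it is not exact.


Total processing time = 6 + 6 + 20 + 13 + 16 + 7 = 68
Number of machines = 3
Ideal balanced load = 68 / 3 = 22.6667

22.6667


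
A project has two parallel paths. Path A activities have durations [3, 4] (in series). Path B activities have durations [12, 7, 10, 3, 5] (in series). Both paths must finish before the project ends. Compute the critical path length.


Path A total = 3 + 4 = 7
Path B total = 12 + 7 + 10 + 3 + 5 = 37
Critical path = longest path = max(7, 37) = 37

37


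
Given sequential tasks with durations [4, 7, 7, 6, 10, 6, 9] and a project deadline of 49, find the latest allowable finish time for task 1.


LF(activity 1) = deadline - sum of successor durations
Successors: activities 2 through 7 with durations [7, 7, 6, 10, 6, 9]
Sum of successor durations = 45
LF = 49 - 45 = 4

4


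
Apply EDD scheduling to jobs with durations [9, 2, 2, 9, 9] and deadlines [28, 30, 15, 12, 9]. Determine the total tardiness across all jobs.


Sort by due date (EDD order): [(9, 9), (9, 12), (2, 15), (9, 28), (2, 30)]
Compute completion times and tardiness:
  Job 1: p=9, d=9, C=9, tardiness=max(0,9-9)=0
  Job 2: p=9, d=12, C=18, tardiness=max(0,18-12)=6
  Job 3: p=2, d=15, C=20, tardiness=max(0,20-15)=5
  Job 4: p=9, d=28, C=29, tardiness=max(0,29-28)=1
  Job 5: p=2, d=30, C=31, tardiness=max(0,31-30)=1
Total tardiness = 13

13


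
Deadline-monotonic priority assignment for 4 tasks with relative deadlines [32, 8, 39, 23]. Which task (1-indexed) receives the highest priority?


Sort tasks by relative deadline (ascending):
  Task 2: deadline = 8
  Task 4: deadline = 23
  Task 1: deadline = 32
  Task 3: deadline = 39
Priority order (highest first): [2, 4, 1, 3]
Highest priority task = 2

2
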